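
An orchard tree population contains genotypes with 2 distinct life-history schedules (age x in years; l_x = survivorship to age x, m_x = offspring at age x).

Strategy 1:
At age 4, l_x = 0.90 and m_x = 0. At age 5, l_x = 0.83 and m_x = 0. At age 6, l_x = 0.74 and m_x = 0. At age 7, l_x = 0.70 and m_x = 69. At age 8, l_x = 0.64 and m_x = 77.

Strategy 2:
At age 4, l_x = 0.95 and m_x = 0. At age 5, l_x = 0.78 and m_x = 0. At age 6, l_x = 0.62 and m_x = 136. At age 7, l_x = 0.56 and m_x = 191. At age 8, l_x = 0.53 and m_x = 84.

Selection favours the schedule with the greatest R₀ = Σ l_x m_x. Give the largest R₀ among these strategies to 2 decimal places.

Strategy 1: R₀ = 0.90×0 + 0.83×0 + 0.74×0 + 0.70×69 + 0.64×77 = 97.5800
Strategy 2: R₀ = 0.95×0 + 0.78×0 + 0.62×136 + 0.56×191 + 0.53×84 = 235.8000
Highest R₀: strategy 2 with 235.8000.

235.80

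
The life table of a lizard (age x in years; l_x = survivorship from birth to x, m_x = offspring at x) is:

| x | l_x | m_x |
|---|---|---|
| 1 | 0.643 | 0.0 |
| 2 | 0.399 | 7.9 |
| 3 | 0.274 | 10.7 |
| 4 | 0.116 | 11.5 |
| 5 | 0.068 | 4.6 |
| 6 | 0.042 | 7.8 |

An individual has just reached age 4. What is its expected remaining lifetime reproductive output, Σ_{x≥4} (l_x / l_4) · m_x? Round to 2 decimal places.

l_4 = 0.116. Conditional survival from age 4 to x is l_x / l_4.
  x=4: (0.116/0.116) × 11.5 = 11.5000
  x=5: (0.068/0.116) × 4.6 = 2.6966
  x=6: (0.042/0.116) × 7.8 = 2.8241
Sum = 11.5000 + 2.6966 + 2.8241 = 17.0207

17.02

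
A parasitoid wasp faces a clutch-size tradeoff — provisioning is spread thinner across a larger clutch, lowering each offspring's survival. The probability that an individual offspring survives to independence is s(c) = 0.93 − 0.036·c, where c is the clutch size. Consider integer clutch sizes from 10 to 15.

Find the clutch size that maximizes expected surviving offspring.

13

Expected surviving offspring = c × s(c):
  c=10: 10 × 0.570 = 5.700
  c=11: 11 × 0.534 = 5.874
  c=12: 12 × 0.498 = 5.976
  c=13: 13 × 0.462 = 6.006
  c=14: 14 × 0.426 = 5.964
  c=15: 15 × 0.390 = 5.850
Maximum at c = 13 (6.006 surviving offspring).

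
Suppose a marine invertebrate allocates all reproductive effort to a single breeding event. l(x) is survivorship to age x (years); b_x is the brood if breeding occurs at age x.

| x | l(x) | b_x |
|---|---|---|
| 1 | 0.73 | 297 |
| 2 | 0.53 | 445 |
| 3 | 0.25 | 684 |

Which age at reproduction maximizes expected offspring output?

Expected offspring if breeding at age x = l(x) × b_x:
  age 1: 0.73 × 297 = 216.810
  age 2: 0.53 × 445 = 235.850
  age 3: 0.25 × 684 = 171.000
Maximum at age 2 (235.850).

2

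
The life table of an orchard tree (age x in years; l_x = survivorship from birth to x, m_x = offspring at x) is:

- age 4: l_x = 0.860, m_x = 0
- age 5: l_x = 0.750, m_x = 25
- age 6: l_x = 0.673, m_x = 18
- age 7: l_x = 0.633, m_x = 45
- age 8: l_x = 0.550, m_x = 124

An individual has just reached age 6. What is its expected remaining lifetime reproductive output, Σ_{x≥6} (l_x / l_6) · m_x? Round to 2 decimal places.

161.66

l_6 = 0.673. Conditional survival from age 6 to x is l_x / l_6.
  x=6: (0.673/0.673) × 18 = 18.0000
  x=7: (0.633/0.673) × 45 = 42.3254
  x=8: (0.550/0.673) × 124 = 101.3373
Sum = 18.0000 + 42.3254 + 101.3373 = 161.6627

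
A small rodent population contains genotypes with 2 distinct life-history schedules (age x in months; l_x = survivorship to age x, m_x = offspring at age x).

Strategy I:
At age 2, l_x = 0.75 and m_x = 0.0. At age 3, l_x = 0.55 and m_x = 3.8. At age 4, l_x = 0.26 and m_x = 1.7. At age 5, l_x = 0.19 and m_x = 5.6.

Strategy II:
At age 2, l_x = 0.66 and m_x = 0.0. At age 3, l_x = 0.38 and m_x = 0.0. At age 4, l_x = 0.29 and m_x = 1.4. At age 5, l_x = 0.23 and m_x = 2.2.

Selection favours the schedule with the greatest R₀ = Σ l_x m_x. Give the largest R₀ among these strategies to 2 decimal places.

Strategy I: R₀ = 0.75×0.0 + 0.55×3.8 + 0.26×1.7 + 0.19×5.6 = 3.5960
Strategy II: R₀ = 0.66×0.0 + 0.38×0.0 + 0.29×1.4 + 0.23×2.2 = 0.9120
Highest R₀: strategy I with 3.5960.

3.60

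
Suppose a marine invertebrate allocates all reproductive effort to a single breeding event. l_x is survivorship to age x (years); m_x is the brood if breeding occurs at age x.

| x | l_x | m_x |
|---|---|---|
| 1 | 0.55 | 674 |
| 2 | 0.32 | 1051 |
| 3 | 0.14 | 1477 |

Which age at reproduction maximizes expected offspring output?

1

Expected offspring if breeding at age x = l_x × m_x:
  age 1: 0.55 × 674 = 370.700
  age 2: 0.32 × 1051 = 336.320
  age 3: 0.14 × 1477 = 206.780
Maximum at age 1 (370.700).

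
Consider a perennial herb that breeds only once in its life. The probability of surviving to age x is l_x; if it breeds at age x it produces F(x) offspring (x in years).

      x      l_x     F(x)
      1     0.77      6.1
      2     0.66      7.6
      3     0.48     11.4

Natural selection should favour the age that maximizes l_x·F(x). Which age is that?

Expected offspring if breeding at age x = l_x × F(x):
  age 1: 0.77 × 6.1 = 4.697
  age 2: 0.66 × 7.6 = 5.016
  age 3: 0.48 × 11.4 = 5.472
Maximum at age 3 (5.472).

3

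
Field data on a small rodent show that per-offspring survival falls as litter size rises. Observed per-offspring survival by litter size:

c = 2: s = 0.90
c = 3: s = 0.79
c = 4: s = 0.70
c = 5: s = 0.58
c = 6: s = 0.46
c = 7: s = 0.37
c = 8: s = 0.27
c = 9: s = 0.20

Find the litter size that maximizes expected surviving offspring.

5

Expected surviving offspring = c × s(c):
  c=2: 2 × 0.90 = 1.800
  c=3: 3 × 0.79 = 2.370
  c=4: 4 × 0.70 = 2.800
  c=5: 5 × 0.58 = 2.900
  c=6: 6 × 0.46 = 2.760
  c=7: 7 × 0.37 = 2.590
  c=8: 8 × 0.27 = 2.160
  c=9: 9 × 0.20 = 1.800
Maximum at c = 5 (2.900 surviving offspring).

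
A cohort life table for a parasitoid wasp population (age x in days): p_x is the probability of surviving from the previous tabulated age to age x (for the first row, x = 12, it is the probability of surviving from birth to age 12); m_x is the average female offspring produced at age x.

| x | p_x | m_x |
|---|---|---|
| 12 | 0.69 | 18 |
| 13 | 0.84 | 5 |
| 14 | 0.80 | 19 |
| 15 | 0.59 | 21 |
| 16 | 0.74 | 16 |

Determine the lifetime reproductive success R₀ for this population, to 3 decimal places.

Survivorship from birth: l_x = p_12·p_13·…·p_x.
  l_12 = 0.69000
  l_13 = 0.57960
  l_14 = 0.46368
  l_15 = 0.27357
  l_16 = 0.20244
R₀ = Σ l_x m_x:
  age 12: 0.69000 × 18 = 12.4200
  age 13: 0.57960 × 5 = 2.8980
  age 14: 0.46368 × 19 = 8.8099
  age 15: 0.27357 × 21 = 5.7450
  age 16: 0.20244 × 16 = 3.2390
R₀ = 12.4200 + 2.8980 + 8.8099 + 5.7450 + 3.2390 = 33.1119

33.112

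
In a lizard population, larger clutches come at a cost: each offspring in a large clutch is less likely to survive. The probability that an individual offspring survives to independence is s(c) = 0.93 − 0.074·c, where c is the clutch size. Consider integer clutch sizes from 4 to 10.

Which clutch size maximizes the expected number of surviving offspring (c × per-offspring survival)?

6

Expected surviving offspring = c × s(c):
  c=4: 4 × 0.634 = 2.536
  c=5: 5 × 0.560 = 2.800
  c=6: 6 × 0.486 = 2.916
  c=7: 7 × 0.412 = 2.884
  c=8: 8 × 0.338 = 2.704
  c=9: 9 × 0.264 = 2.376
  c=10: 10 × 0.190 = 1.900
Maximum at c = 6 (2.916 surviving offspring).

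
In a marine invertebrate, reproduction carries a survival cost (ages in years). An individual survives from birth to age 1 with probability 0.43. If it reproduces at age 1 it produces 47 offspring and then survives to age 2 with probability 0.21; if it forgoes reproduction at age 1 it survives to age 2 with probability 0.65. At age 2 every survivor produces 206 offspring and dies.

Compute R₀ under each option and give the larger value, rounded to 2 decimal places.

breed at age 1: R₀ = 0.43 × (47 + 0.21 × 206) = 0.43 × 90.2600 = 38.8118
delay to age 2: R₀ = 0.43 × (0.65 × 206) = 0.43 × 133.9000 = 57.5770
Higher: delay to age 2 (57.5770).

57.58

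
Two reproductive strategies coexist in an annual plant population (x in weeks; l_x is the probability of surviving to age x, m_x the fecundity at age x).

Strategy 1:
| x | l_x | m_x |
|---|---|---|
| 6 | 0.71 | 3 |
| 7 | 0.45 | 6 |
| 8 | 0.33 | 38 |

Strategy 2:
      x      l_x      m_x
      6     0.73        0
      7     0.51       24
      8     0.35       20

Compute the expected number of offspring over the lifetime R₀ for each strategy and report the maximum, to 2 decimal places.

19.24

Strategy 1: R₀ = 0.71×3 + 0.45×6 + 0.33×38 = 17.3700
Strategy 2: R₀ = 0.73×0 + 0.51×24 + 0.35×20 = 19.2400
Highest R₀: strategy 2 with 19.2400.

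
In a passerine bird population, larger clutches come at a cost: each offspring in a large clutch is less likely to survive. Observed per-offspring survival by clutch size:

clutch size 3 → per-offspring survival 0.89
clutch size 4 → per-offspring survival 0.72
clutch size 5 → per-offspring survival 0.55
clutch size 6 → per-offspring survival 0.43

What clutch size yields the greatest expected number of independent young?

4

Expected independent young = c × s(c):
  c=3: 3 × 0.89 = 2.670
  c=4: 4 × 0.72 = 2.880
  c=5: 5 × 0.55 = 2.750
  c=6: 6 × 0.43 = 2.580
Maximum at c = 4 (2.880 independent young).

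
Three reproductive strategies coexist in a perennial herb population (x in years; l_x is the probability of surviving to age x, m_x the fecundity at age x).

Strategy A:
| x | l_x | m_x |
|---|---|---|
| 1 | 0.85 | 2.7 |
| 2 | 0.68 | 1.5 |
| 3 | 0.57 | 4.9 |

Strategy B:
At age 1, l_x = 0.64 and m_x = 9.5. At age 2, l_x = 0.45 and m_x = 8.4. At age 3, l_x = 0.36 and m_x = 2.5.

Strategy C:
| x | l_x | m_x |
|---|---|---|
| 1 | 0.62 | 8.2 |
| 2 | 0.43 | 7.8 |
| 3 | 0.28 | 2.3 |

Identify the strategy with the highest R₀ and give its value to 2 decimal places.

10.76

Strategy A: R₀ = 0.85×2.7 + 0.68×1.5 + 0.57×4.9 = 6.1080
Strategy B: R₀ = 0.64×9.5 + 0.45×8.4 + 0.36×2.5 = 10.7600
Strategy C: R₀ = 0.62×8.2 + 0.43×7.8 + 0.28×2.3 = 9.0820
Highest R₀: strategy B with 10.7600.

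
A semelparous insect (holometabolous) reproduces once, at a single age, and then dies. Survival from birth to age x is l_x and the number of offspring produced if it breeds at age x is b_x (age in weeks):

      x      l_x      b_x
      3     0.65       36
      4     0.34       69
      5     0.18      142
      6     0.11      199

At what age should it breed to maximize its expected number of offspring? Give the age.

Expected offspring if breeding at age x = l_x × b_x:
  age 3: 0.65 × 36 = 23.400
  age 4: 0.34 × 69 = 23.460
  age 5: 0.18 × 142 = 25.560
  age 6: 0.11 × 199 = 21.890
Maximum at age 5 (25.560).

5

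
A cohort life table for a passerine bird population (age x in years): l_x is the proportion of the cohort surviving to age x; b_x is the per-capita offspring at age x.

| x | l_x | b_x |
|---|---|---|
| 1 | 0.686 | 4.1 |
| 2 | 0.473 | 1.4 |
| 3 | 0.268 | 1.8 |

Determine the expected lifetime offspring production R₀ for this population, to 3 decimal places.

3.957

R₀ = Σ l_x b_x:
  age 1: 0.686 × 4.1 = 2.8126
  age 2: 0.473 × 1.4 = 0.6622
  age 3: 0.268 × 1.8 = 0.4824
R₀ = 2.8126 + 0.6622 + 0.4824 = 3.9572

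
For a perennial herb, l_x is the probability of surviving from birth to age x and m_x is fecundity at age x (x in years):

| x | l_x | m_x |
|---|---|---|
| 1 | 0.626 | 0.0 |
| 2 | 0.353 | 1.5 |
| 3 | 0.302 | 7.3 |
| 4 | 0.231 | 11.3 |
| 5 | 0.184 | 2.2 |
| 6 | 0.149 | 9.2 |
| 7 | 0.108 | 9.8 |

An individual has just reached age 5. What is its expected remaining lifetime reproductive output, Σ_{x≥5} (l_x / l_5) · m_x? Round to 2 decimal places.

l_5 = 0.184. Conditional survival from age 5 to x is l_x / l_5.
  x=5: (0.184/0.184) × 2.2 = 2.2000
  x=6: (0.149/0.184) × 9.2 = 7.4500
  x=7: (0.108/0.184) × 9.8 = 5.7522
Sum = 2.2000 + 7.4500 + 5.7522 = 15.4022

15.40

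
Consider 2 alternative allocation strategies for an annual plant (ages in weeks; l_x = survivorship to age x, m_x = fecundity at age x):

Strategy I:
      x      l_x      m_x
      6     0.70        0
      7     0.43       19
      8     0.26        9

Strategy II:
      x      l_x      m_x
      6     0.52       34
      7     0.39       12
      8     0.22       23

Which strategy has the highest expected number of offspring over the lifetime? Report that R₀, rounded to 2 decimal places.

27.42

Strategy I: R₀ = 0.70×0 + 0.43×19 + 0.26×9 = 10.5100
Strategy II: R₀ = 0.52×34 + 0.39×12 + 0.22×23 = 27.4200
Highest R₀: strategy II with 27.4200.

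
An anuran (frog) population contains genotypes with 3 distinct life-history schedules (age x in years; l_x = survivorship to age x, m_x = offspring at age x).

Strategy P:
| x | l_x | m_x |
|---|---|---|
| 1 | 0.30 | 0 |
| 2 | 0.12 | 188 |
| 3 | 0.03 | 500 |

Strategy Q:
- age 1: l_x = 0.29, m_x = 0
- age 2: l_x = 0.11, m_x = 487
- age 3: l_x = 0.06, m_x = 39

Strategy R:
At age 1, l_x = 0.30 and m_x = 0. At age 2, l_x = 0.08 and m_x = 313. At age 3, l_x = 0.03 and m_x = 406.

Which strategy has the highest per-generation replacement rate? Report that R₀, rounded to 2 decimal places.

55.91

Strategy P: R₀ = 0.30×0 + 0.12×188 + 0.03×500 = 37.5600
Strategy Q: R₀ = 0.29×0 + 0.11×487 + 0.06×39 = 55.9100
Strategy R: R₀ = 0.30×0 + 0.08×313 + 0.03×406 = 37.2200
Highest R₀: strategy Q with 55.9100.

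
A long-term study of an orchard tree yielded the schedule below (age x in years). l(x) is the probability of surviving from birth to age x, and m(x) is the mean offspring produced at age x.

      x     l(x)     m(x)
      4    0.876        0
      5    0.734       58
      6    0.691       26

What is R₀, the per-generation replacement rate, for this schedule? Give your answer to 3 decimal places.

R₀ = Σ l(x) m(x):
  age 4: 0.876 × 0 = 0.0000
  age 5: 0.734 × 58 = 42.5720
  age 6: 0.691 × 26 = 17.9660
R₀ = 0.0000 + 42.5720 + 17.9660 = 60.5380

60.538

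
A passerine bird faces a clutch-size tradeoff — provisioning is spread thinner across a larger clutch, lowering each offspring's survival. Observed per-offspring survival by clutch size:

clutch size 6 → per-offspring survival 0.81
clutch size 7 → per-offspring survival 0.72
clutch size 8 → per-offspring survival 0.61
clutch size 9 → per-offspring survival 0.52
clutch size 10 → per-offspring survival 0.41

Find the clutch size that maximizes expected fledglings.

7

Expected fledglings = c × s(c):
  c=6: 6 × 0.81 = 4.860
  c=7: 7 × 0.72 = 5.040
  c=8: 8 × 0.61 = 4.880
  c=9: 9 × 0.52 = 4.680
  c=10: 10 × 0.41 = 4.100
Maximum at c = 7 (5.040 fledglings).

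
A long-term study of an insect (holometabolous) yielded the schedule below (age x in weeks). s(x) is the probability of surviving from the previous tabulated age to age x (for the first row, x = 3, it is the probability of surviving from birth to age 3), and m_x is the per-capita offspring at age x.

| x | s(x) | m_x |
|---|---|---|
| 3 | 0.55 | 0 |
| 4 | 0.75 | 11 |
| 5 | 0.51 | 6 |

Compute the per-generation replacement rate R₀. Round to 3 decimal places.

Survivorship from birth: l_x = s_3·s_4·…·s_x.
  l_3 = 0.55000
  l_4 = 0.41250
  l_5 = 0.21038
R₀ = Σ l_x m_x:
  age 3: 0.55000 × 0 = 0.0000
  age 4: 0.41250 × 11 = 4.5375
  age 5: 0.21038 × 6 = 1.2623
R₀ = 0.0000 + 4.5375 + 1.2623 = 5.7998

5.800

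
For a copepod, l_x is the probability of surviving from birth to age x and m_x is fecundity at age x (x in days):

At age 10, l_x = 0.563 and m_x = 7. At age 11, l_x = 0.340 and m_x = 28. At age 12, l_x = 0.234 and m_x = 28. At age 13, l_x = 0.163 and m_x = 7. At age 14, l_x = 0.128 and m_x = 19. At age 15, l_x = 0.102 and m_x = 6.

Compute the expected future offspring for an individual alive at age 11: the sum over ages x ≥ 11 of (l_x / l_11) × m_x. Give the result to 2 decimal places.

l_11 = 0.340. Conditional survival from age 11 to x is l_x / l_11.
  x=11: (0.340/0.340) × 28 = 28.0000
  x=12: (0.234/0.340) × 28 = 19.2706
  x=13: (0.163/0.340) × 7 = 3.3559
  x=14: (0.128/0.340) × 19 = 7.1529
  x=15: (0.102/0.340) × 6 = 1.8000
Sum = 28.0000 + 19.2706 + 3.3559 + 7.1529 + 1.8000 = 59.5794

59.58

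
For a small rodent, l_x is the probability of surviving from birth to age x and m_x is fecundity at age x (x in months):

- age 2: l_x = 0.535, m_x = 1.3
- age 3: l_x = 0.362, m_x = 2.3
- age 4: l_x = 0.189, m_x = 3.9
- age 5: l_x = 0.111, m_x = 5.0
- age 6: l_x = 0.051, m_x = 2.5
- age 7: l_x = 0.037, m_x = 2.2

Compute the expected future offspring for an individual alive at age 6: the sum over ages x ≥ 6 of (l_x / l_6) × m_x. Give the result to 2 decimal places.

l_6 = 0.051. Conditional survival from age 6 to x is l_x / l_6.
  x=6: (0.051/0.051) × 2.5 = 2.5000
  x=7: (0.037/0.051) × 2.2 = 1.5961
Sum = 2.5000 + 1.5961 = 4.0961

4.10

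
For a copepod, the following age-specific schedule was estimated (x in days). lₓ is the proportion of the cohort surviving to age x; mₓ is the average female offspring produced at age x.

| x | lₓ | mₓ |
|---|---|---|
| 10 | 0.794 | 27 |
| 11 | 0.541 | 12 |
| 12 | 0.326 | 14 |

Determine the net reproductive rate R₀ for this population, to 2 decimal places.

32.49

R₀ = Σ lₓ mₓ:
  age 10: 0.794 × 27 = 21.4380
  age 11: 0.541 × 12 = 6.4920
  age 12: 0.326 × 14 = 4.5640
R₀ = 21.4380 + 6.4920 + 4.5640 = 32.4940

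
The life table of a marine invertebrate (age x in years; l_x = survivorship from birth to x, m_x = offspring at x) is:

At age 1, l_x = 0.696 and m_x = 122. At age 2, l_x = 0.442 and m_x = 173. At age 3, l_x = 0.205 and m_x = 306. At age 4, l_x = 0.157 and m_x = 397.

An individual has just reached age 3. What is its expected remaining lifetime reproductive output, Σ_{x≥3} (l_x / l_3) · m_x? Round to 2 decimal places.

610.04

l_3 = 0.205. Conditional survival from age 3 to x is l_x / l_3.
  x=3: (0.205/0.205) × 306 = 306.0000
  x=4: (0.157/0.205) × 397 = 304.0439
Sum = 306.0000 + 304.0439 = 610.0439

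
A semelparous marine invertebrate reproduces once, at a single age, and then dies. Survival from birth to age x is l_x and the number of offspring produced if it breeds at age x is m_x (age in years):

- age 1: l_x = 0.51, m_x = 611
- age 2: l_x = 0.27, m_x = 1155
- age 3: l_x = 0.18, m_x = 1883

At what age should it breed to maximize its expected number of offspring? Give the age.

3

Expected offspring if breeding at age x = l_x × m_x:
  age 1: 0.51 × 611 = 311.610
  age 2: 0.27 × 1155 = 311.850
  age 3: 0.18 × 1883 = 338.940
Maximum at age 3 (338.940).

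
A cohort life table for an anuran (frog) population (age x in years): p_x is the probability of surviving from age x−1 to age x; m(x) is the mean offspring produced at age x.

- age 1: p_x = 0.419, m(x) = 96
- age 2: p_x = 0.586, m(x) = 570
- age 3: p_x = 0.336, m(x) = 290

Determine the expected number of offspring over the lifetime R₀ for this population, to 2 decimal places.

Survivorship from birth: l_x = p_1·p_2·…·p_x.
  l_1 = 0.41900
  l_2 = 0.24553
  l_3 = 0.08250
R₀ = Σ l_x m(x):
  age 1: 0.41900 × 96 = 40.2240
  age 2: 0.24553 × 570 = 139.9521
  age 3: 0.08250 × 290 = 23.9250
R₀ = 40.2240 + 139.9521 + 23.9250 = 204.1011

204.10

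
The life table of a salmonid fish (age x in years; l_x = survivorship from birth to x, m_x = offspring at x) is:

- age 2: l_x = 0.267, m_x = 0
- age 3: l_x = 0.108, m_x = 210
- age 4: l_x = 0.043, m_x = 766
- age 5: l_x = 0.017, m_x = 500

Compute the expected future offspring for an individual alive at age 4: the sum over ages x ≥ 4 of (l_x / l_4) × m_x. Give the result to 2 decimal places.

l_4 = 0.043. Conditional survival from age 4 to x is l_x / l_4.
  x=4: (0.043/0.043) × 766 = 766.0000
  x=5: (0.017/0.043) × 500 = 197.6744
Sum = 766.0000 + 197.6744 = 963.6744

963.67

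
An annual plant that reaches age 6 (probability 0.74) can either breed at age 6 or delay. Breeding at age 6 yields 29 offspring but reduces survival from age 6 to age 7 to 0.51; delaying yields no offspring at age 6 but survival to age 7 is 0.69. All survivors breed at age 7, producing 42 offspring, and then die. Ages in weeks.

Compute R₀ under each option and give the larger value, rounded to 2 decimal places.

breed at age 6: R₀ = 0.74 × (29 + 0.51 × 42) = 0.74 × 50.4200 = 37.3108
delay to age 7: R₀ = 0.74 × (0.69 × 42) = 0.74 × 28.9800 = 21.4452
Higher: breed at age 6 (37.3108).

37.31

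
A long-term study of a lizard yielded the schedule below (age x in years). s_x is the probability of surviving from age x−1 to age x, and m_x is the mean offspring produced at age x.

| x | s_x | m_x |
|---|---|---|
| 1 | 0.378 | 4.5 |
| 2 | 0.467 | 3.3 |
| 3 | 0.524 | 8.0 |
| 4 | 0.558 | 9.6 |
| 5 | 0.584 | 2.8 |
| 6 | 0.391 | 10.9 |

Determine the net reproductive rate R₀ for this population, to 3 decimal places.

Survivorship from birth: l_x = s_1·s_2·…·s_x.
  l_1 = 0.37800
  l_2 = 0.17653
  l_3 = 0.09250
  l_4 = 0.05161
  l_5 = 0.03014
  l_6 = 0.01179
R₀ = Σ l_x m_x:
  age 1: 0.37800 × 4.5 = 1.7010
  age 2: 0.17653 × 3.3 = 0.5825
  age 3: 0.09250 × 8.0 = 0.7400
  age 4: 0.05161 × 9.6 = 0.4955
  age 5: 0.03014 × 2.8 = 0.0844
  age 6: 0.01179 × 10.9 = 0.1285
R₀ = 1.7010 + 0.5825 + 0.7400 + 0.4955 + 0.0844 + 0.1285 = 3.7319

3.732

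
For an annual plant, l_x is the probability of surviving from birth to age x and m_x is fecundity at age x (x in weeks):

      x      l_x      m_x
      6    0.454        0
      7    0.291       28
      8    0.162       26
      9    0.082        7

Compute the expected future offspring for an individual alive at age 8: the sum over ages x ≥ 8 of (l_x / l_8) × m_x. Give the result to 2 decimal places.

29.54

l_8 = 0.162. Conditional survival from age 8 to x is l_x / l_8.
  x=8: (0.162/0.162) × 26 = 26.0000
  x=9: (0.082/0.162) × 7 = 3.5432
Sum = 26.0000 + 3.5432 = 29.5432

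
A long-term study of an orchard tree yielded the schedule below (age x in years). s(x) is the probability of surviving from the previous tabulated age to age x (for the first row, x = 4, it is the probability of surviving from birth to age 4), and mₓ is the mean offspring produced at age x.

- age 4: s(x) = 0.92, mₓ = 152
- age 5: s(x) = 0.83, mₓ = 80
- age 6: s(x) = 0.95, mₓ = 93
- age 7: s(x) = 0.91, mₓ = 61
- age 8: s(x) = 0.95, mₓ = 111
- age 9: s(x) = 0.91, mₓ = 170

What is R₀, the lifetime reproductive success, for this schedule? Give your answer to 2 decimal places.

475.29

Survivorship from birth: l_x = s_4·s_5·…·s_x.
  l_4 = 0.92000
  l_5 = 0.76360
  l_6 = 0.72542
  l_7 = 0.66013
  l_8 = 0.62713
  l_9 = 0.57068
R₀ = Σ l_x mₓ:
  age 4: 0.92000 × 152 = 139.8400
  age 5: 0.76360 × 80 = 61.0880
  age 6: 0.72542 × 93 = 67.4641
  age 7: 0.66013 × 61 = 40.2679
  age 8: 0.62713 × 111 = 69.6114
  age 9: 0.57068 × 170 = 97.0156
R₀ = 139.8400 + 61.0880 + 67.4641 + 40.2679 + 69.6114 + 97.0156 = 475.2870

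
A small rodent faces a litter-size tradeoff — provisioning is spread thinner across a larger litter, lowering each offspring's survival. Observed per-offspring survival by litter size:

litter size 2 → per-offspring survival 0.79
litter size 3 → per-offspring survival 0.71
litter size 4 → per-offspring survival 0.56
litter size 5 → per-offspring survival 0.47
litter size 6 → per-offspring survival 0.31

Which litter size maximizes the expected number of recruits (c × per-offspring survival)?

5

Expected recruits = c × s(c):
  c=2: 2 × 0.79 = 1.580
  c=3: 3 × 0.71 = 2.130
  c=4: 4 × 0.56 = 2.240
  c=5: 5 × 0.47 = 2.350
  c=6: 6 × 0.31 = 1.860
Maximum at c = 5 (2.350 recruits).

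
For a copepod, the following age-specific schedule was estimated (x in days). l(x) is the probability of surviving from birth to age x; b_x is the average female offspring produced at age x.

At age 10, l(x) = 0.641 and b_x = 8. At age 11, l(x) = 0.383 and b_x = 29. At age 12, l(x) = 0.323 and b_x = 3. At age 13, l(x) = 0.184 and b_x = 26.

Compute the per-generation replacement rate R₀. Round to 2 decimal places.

21.99

R₀ = Σ l(x) b_x:
  age 10: 0.641 × 8 = 5.1280
  age 11: 0.383 × 29 = 11.1070
  age 12: 0.323 × 3 = 0.9690
  age 13: 0.184 × 26 = 4.7840
R₀ = 5.1280 + 11.1070 + 0.9690 + 4.7840 = 21.9880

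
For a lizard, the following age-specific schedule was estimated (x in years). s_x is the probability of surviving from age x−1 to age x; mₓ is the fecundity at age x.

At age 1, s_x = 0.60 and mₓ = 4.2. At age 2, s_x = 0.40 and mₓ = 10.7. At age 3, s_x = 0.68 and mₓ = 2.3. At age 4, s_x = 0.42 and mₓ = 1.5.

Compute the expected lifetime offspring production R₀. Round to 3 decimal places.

Survivorship from birth: l_x = s_1·s_2·…·s_x.
  l_1 = 0.60000
  l_2 = 0.24000
  l_3 = 0.16320
  l_4 = 0.06854
R₀ = Σ l_x mₓ:
  age 1: 0.60000 × 4.2 = 2.5200
  age 2: 0.24000 × 10.7 = 2.5680
  age 3: 0.16320 × 2.3 = 0.3754
  age 4: 0.06854 × 1.5 = 0.1028
R₀ = 2.5200 + 2.5680 + 0.3754 + 0.1028 = 5.5662

5.566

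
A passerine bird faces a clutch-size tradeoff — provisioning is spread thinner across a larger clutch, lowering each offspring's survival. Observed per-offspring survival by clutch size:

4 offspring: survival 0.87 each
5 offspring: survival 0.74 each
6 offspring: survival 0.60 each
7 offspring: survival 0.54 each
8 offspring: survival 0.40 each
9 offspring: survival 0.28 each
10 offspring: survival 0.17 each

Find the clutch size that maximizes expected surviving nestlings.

7

Expected surviving nestlings = c × s(c):
  c=4: 4 × 0.87 = 3.480
  c=5: 5 × 0.74 = 3.700
  c=6: 6 × 0.60 = 3.600
  c=7: 7 × 0.54 = 3.780
  c=8: 8 × 0.40 = 3.200
  c=9: 9 × 0.28 = 2.520
  c=10: 10 × 0.17 = 1.700
Maximum at c = 7 (3.780 surviving nestlings).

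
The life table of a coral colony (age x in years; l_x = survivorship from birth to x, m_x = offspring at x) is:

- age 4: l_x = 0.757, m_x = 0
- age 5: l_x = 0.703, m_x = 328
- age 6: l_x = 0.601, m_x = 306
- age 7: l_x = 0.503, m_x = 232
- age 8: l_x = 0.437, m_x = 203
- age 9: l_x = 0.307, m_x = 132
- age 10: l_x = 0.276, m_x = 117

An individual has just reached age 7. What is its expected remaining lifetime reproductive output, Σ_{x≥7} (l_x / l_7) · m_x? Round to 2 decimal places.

l_7 = 0.503. Conditional survival from age 7 to x is l_x / l_7.
  x=7: (0.503/0.503) × 232 = 232.0000
  x=8: (0.437/0.503) × 203 = 176.3638
  x=9: (0.307/0.503) × 132 = 80.5646
  x=10: (0.276/0.503) × 117 = 64.1988
Sum = 232.0000 + 176.3638 + 80.5646 + 64.1988 = 553.1272

553.13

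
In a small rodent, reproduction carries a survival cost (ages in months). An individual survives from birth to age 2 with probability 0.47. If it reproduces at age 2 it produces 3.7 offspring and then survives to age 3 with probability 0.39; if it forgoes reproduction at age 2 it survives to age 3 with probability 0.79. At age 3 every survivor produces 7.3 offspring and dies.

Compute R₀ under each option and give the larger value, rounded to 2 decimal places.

3.08

breed at age 2: R₀ = 0.47 × (3.7 + 0.39 × 7.3) = 0.47 × 6.5470 = 3.0771
delay to age 3: R₀ = 0.47 × (0.79 × 7.3) = 0.47 × 5.7670 = 2.7105
Higher: breed at age 2 (3.0771).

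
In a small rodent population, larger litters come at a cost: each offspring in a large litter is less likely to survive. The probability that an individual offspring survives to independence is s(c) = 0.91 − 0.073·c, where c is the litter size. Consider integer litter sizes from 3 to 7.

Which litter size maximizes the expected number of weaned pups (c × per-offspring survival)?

Expected weaned pups = c × s(c):
  c=3: 3 × 0.691 = 2.073
  c=4: 4 × 0.618 = 2.472
  c=5: 5 × 0.545 = 2.725
  c=6: 6 × 0.472 = 2.832
  c=7: 7 × 0.399 = 2.793
Maximum at c = 6 (2.832 weaned pups).

6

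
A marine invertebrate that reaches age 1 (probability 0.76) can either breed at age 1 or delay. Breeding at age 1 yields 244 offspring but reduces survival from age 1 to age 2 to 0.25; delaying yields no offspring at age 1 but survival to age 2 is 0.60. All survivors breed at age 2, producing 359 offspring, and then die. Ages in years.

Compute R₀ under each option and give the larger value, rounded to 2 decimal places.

253.65

breed at age 1: R₀ = 0.76 × (244 + 0.25 × 359) = 0.76 × 333.7500 = 253.6500
delay to age 2: R₀ = 0.76 × (0.60 × 359) = 0.76 × 215.4000 = 163.7040
Higher: breed at age 1 (253.6500).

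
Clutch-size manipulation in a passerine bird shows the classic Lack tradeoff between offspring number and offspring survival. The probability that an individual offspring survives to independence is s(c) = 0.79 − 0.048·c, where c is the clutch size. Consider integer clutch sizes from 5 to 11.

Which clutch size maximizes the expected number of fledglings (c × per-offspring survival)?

Expected fledglings = c × s(c):
  c=5: 5 × 0.550 = 2.750
  c=6: 6 × 0.502 = 3.012
  c=7: 7 × 0.454 = 3.178
  c=8: 8 × 0.406 = 3.248
  c=9: 9 × 0.358 = 3.222
  c=10: 10 × 0.310 = 3.100
  c=11: 11 × 0.262 = 2.882
Maximum at c = 8 (3.248 fledglings).

8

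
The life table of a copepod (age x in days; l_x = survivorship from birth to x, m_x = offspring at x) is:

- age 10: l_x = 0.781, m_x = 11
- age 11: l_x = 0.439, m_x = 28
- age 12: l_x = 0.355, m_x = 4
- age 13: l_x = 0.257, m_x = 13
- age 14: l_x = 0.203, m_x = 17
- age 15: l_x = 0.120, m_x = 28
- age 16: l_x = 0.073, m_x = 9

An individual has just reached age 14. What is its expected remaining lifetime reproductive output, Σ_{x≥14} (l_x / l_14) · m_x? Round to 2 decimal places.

l_14 = 0.203. Conditional survival from age 14 to x is l_x / l_14.
  x=14: (0.203/0.203) × 17 = 17.0000
  x=15: (0.120/0.203) × 28 = 16.5517
  x=16: (0.073/0.203) × 9 = 3.2365
Sum = 17.0000 + 16.5517 + 3.2365 = 36.7882

36.79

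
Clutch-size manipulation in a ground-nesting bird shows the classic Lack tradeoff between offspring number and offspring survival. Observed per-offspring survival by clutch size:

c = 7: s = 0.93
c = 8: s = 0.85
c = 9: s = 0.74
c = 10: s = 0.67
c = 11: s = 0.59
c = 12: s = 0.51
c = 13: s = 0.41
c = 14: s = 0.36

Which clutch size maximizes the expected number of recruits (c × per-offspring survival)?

8

Expected recruits = c × s(c):
  c=7: 7 × 0.93 = 6.510
  c=8: 8 × 0.85 = 6.800
  c=9: 9 × 0.74 = 6.660
  c=10: 10 × 0.67 = 6.700
  c=11: 11 × 0.59 = 6.490
  c=12: 12 × 0.51 = 6.120
  c=13: 13 × 0.41 = 5.330
  c=14: 14 × 0.36 = 5.040
Maximum at c = 8 (6.800 recruits).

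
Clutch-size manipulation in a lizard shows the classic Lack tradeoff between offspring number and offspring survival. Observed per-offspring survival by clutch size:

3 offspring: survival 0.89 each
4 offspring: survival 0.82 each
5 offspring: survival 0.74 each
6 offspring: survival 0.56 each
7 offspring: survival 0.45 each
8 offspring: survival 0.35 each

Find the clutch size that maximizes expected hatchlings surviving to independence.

Expected hatchlings surviving to independence = c × s(c):
  c=3: 3 × 0.89 = 2.670
  c=4: 4 × 0.82 = 3.280
  c=5: 5 × 0.74 = 3.700
  c=6: 6 × 0.56 = 3.360
  c=7: 7 × 0.45 = 3.150
  c=8: 8 × 0.35 = 2.800
Maximum at c = 5 (3.700 hatchlings surviving to independence).

5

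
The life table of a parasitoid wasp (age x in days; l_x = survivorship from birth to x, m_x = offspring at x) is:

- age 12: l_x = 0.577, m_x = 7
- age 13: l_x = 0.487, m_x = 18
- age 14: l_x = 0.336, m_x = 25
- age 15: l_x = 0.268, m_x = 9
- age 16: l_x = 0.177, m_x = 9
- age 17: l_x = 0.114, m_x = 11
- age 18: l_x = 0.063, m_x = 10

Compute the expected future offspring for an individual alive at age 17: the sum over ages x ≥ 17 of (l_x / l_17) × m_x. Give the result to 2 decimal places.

l_17 = 0.114. Conditional survival from age 17 to x is l_x / l_17.
  x=17: (0.114/0.114) × 11 = 11.0000
  x=18: (0.063/0.114) × 10 = 5.5263
Sum = 11.0000 + 5.5263 = 16.5263

16.53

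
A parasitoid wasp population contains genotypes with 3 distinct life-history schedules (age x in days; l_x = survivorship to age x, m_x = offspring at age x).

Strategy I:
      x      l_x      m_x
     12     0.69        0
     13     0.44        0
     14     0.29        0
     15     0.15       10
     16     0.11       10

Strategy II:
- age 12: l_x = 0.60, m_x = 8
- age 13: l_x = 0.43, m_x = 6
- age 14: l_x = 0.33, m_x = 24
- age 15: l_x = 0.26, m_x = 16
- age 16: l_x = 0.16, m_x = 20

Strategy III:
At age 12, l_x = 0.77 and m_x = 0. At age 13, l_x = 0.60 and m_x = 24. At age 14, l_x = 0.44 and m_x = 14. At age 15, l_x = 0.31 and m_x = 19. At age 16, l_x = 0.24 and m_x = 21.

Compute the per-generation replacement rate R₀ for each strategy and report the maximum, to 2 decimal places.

31.49

Strategy I: R₀ = 0.69×0 + 0.44×0 + 0.29×0 + 0.15×10 + 0.11×10 = 2.6000
Strategy II: R₀ = 0.60×8 + 0.43×6 + 0.33×24 + 0.26×16 + 0.16×20 = 22.6600
Strategy III: R₀ = 0.77×0 + 0.60×24 + 0.44×14 + 0.31×19 + 0.24×21 = 31.4900
Highest R₀: strategy III with 31.4900.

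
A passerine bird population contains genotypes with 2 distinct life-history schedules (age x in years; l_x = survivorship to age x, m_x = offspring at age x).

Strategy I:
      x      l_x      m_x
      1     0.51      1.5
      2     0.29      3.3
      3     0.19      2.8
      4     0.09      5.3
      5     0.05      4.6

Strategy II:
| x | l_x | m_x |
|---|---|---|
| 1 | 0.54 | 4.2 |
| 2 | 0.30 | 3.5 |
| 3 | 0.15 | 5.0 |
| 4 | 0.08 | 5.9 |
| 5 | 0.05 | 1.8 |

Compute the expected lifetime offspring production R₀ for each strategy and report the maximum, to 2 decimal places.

4.63

Strategy I: R₀ = 0.51×1.5 + 0.29×3.3 + 0.19×2.8 + 0.09×5.3 + 0.05×4.6 = 2.9610
Strategy II: R₀ = 0.54×4.2 + 0.30×3.5 + 0.15×5.0 + 0.08×5.9 + 0.05×1.8 = 4.6300
Highest R₀: strategy II with 4.6300.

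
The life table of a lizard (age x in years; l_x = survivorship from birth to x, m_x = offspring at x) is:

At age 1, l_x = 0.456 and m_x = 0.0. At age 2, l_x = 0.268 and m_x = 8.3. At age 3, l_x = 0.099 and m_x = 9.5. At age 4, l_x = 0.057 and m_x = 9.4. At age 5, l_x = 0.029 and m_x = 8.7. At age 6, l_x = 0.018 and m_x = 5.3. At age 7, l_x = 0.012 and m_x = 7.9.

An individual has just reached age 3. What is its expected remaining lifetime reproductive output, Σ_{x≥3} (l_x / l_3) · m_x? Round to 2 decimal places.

19.38

l_3 = 0.099. Conditional survival from age 3 to x is l_x / l_3.
  x=3: (0.099/0.099) × 9.5 = 9.5000
  x=4: (0.057/0.099) × 9.4 = 5.4121
  x=5: (0.029/0.099) × 8.7 = 2.5485
  x=6: (0.018/0.099) × 5.3 = 0.9636
  x=7: (0.012/0.099) × 7.9 = 0.9576
Sum = 9.5000 + 5.4121 + 2.5485 + 0.9636 + 0.9576 = 19.3818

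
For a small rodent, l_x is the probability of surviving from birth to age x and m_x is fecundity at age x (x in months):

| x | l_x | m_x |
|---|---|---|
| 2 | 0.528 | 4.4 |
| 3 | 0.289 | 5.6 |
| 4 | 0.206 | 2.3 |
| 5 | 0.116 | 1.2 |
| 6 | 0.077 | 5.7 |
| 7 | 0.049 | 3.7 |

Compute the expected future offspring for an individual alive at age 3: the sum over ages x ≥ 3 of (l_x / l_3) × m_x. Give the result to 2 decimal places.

l_3 = 0.289. Conditional survival from age 3 to x is l_x / l_3.
  x=3: (0.289/0.289) × 5.6 = 5.6000
  x=4: (0.206/0.289) × 2.3 = 1.6394
  x=5: (0.116/0.289) × 1.2 = 0.4817
  x=6: (0.077/0.289) × 5.7 = 1.5187
  x=7: (0.049/0.289) × 3.7 = 0.6273
Sum = 5.6000 + 1.6394 + 0.4817 + 1.5187 + 0.6273 = 9.8671

9.87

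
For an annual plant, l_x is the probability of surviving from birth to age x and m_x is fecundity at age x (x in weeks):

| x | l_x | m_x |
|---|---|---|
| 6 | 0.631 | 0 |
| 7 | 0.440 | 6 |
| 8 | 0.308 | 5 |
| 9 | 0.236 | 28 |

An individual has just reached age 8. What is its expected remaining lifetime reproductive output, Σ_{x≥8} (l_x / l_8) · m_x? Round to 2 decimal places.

26.45

l_8 = 0.308. Conditional survival from age 8 to x is l_x / l_8.
  x=8: (0.308/0.308) × 5 = 5.0000
  x=9: (0.236/0.308) × 28 = 21.4545
Sum = 5.0000 + 21.4545 = 26.4545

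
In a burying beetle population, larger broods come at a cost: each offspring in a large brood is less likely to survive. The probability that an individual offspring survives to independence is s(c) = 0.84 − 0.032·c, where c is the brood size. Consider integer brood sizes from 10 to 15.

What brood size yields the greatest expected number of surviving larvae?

13

Expected surviving larvae = c × s(c):
  c=10: 10 × 0.520 = 5.200
  c=11: 11 × 0.488 = 5.368
  c=12: 12 × 0.456 = 5.472
  c=13: 13 × 0.424 = 5.512
  c=14: 14 × 0.392 = 5.488
  c=15: 15 × 0.360 = 5.400
Maximum at c = 13 (5.512 surviving larvae).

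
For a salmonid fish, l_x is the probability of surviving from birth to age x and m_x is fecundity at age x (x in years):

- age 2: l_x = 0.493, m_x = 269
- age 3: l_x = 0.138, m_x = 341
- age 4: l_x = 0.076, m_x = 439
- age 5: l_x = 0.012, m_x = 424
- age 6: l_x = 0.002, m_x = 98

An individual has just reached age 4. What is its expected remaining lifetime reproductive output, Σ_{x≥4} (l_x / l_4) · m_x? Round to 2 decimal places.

l_4 = 0.076. Conditional survival from age 4 to x is l_x / l_4.
  x=4: (0.076/0.076) × 439 = 439.0000
  x=5: (0.012/0.076) × 424 = 66.9474
  x=6: (0.002/0.076) × 98 = 2.5789
Sum = 439.0000 + 66.9474 + 2.5789 = 508.5263

508.53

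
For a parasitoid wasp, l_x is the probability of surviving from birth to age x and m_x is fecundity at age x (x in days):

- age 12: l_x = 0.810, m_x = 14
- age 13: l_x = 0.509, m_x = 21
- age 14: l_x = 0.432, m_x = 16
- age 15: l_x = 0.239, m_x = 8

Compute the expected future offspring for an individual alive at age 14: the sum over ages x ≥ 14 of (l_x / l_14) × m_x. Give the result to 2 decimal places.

l_14 = 0.432. Conditional survival from age 14 to x is l_x / l_14.
  x=14: (0.432/0.432) × 16 = 16.0000
  x=15: (0.239/0.432) × 8 = 4.4259
Sum = 16.0000 + 4.4259 = 20.4259

20.43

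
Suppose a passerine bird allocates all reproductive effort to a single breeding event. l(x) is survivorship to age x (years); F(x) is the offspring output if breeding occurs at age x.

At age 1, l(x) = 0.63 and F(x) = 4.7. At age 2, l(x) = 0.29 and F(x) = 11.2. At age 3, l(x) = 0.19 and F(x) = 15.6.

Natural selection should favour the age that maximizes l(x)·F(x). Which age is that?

Expected offspring if breeding at age x = l(x) × F(x):
  age 1: 0.63 × 4.7 = 2.961
  age 2: 0.29 × 11.2 = 3.248
  age 3: 0.19 × 15.6 = 2.964
Maximum at age 2 (3.248).

2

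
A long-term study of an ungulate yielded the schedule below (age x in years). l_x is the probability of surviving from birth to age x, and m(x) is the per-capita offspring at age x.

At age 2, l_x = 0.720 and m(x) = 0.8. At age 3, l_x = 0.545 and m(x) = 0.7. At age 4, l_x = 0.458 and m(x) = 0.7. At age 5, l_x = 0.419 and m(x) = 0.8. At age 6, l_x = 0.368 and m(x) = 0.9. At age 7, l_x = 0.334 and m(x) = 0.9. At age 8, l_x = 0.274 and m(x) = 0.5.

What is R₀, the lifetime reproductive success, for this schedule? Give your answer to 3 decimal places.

R₀ = Σ l_x m(x):
  age 2: 0.720 × 0.8 = 0.5760
  age 3: 0.545 × 0.7 = 0.3815
  age 4: 0.458 × 0.7 = 0.3206
  age 5: 0.419 × 0.8 = 0.3352
  age 6: 0.368 × 0.9 = 0.3312
  age 7: 0.334 × 0.9 = 0.3006
  age 8: 0.274 × 0.5 = 0.1370
R₀ = 0.5760 + 0.3815 + 0.3206 + 0.3352 + 0.3312 + 0.3006 + 0.1370 = 2.3821

2.382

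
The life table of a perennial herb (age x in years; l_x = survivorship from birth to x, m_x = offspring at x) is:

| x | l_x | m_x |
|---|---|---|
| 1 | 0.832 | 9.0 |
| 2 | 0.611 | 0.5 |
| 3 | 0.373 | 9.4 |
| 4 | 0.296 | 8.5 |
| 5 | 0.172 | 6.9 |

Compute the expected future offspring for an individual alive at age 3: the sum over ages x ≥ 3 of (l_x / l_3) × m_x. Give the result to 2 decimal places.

19.33

l_3 = 0.373. Conditional survival from age 3 to x is l_x / l_3.
  x=3: (0.373/0.373) × 9.4 = 9.4000
  x=4: (0.296/0.373) × 8.5 = 6.7453
  x=5: (0.172/0.373) × 6.9 = 3.1818
Sum = 9.4000 + 6.7453 + 3.1818 = 19.3271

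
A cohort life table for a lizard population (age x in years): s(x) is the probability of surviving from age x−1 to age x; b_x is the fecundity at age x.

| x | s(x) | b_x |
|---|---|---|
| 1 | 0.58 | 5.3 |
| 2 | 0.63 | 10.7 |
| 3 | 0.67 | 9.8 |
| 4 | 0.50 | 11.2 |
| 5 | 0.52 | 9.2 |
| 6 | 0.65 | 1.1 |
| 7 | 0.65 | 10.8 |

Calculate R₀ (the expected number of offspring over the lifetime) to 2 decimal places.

Survivorship from birth: l_x = s_1·s_2·…·s_x.
  l_1 = 0.58000
  l_2 = 0.36540
  l_3 = 0.24482
  l_4 = 0.12241
  l_5 = 0.06365
  l_6 = 0.04137
  l_7 = 0.02689
R₀ = Σ l_x b_x:
  age 1: 0.58000 × 5.3 = 3.0740
  age 2: 0.36540 × 10.7 = 3.9098
  age 3: 0.24482 × 9.8 = 2.3992
  age 4: 0.12241 × 11.2 = 1.3710
  age 5: 0.06365 × 9.2 = 0.5856
  age 6: 0.04137 × 1.1 = 0.0455
  age 7: 0.02689 × 10.8 = 0.2904
R₀ = 3.0740 + 3.9098 + 2.3992 + 1.3710 + 0.5856 + 0.0455 + 0.2904 = 11.6755

11.68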